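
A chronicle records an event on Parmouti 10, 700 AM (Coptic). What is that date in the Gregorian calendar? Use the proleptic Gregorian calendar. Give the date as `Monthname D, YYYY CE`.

April 10, 984 CE

Julian Day Number of the source date = 2080559.
Converting JDN 2080559 to the Gregorian calendar gives 10 April 984 CE.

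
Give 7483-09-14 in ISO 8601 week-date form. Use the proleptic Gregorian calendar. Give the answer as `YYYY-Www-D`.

7483-W37-5

The weekday is Friday (ISO weekday 5).
That Friday belongs to ISO week 37 of ISO year 7483.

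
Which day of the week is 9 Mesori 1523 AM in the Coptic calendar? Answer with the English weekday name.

This is JDN 2381278 (14 August 1807 Gregorian).
2381278 ≡ 4 (mod 7); counting from Monday = 0 gives Friday.

Friday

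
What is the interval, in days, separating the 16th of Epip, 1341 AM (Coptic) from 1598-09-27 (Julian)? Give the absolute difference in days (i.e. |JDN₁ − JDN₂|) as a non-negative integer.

First date → JDN 2314780; second date → JDN 2304997.
The interval is |2314780 − 2304997| = 9783 days.

9783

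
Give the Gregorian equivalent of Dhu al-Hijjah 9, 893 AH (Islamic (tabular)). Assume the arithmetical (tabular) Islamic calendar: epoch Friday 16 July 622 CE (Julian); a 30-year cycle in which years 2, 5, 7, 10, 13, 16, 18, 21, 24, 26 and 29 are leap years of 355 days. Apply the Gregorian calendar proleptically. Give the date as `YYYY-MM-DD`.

Both dates share Julian Day Number 2264868; in the Gregorian calendar that is 23 November 1488 CE.

1488-11-23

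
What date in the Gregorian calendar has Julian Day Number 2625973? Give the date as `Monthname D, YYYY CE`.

July 26, 2477 CE

Counting from JDN 2299161 = 15 Oct 1582 gives an offset of 326812 days.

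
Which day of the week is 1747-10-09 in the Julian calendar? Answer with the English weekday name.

Friday

Equivalently 20 October 1747 Gregorian, JDN 2359431.
JDN 2359431 mod 7 = 4, and JDN 0 was a Monday, so this is a Friday.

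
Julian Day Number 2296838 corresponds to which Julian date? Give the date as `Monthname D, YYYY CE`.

The proleptic Gregorian equivalent of JDN 2296838 is 5 June 1576.
In the Julian calendar that day is May 26, 1576 CE.

May 26, 1576 CE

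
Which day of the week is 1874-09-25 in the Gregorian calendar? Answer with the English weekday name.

2405792 ≡ 4 (mod 7); counting from Monday = 0 gives Friday.

Friday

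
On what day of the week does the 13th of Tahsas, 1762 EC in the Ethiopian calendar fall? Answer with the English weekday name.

Wednesday

Equivalently 20 December 1769 Gregorian, JDN 2367528.
2367528 ≡ 2 (mod 7); counting from Monday = 0 gives Wednesday.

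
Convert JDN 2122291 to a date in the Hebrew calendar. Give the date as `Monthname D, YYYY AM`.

Av 7, 4858 AM

The proleptic Gregorian equivalent of JDN 2122291 is 14 July 1098.
In the Hebrew calendar that day is Av 7, 4858 AM.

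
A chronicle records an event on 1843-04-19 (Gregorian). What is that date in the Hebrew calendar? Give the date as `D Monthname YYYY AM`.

Both dates share Julian Day Number 2394310; in the Hebrew calendar that is 19 Nisan 5603 AM.

19 Nisan 5603 AM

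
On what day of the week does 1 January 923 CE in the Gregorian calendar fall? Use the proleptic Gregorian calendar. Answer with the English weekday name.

2058179 ≡ 4 (mod 7); counting from Monday = 0 gives Friday.

Friday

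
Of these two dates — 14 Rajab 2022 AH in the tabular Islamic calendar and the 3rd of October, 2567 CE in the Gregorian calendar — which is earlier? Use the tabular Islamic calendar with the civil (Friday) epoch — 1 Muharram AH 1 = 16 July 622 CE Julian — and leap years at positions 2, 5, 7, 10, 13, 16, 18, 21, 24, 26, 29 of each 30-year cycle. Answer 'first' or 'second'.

First date → JDN 2664805; second date → JDN 2658913.
JDN 2658913 < JDN 2664805, so the second date is earlier.

second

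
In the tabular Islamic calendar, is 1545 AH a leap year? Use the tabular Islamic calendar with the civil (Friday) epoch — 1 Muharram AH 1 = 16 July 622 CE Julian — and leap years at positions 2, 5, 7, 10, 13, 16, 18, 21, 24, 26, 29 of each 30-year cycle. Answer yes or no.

Year 1545 AH is year 15 of its 30-year cycle; leap positions are 2, 5, 7, 10, 13, 16, 18, 21, 24, 26, 29, so it is a common year (354 days).

no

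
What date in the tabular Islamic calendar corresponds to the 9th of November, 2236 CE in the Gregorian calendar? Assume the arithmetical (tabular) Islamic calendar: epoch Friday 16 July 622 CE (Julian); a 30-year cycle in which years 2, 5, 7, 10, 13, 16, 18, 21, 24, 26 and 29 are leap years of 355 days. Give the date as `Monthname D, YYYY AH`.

Julian Day Number of the source date = 2538055.
Converting JDN 2538055 to the tabular Islamic calendar gives 9 Dhu al-Qa'dah 1664 AH.

Dhu al-Qa'dah 9, 1664 AH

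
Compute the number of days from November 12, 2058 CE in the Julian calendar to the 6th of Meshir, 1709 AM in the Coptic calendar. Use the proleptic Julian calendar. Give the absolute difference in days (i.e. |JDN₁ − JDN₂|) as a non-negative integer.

First date → JDN 2473058; second date → JDN 2449032.
The interval is |2473058 − 2449032| = 24026 days.

24026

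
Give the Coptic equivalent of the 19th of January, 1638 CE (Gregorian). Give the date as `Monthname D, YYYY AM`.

Tobi 14, 1354 AM

Both dates share Julian Day Number 2319346; in the Coptic calendar that is 14 Tobi 1354 AM.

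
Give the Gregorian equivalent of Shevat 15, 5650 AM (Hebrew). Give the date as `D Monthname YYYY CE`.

5 February 1890 CE

Both dates share Julian Day Number 2411404; in the Gregorian calendar that is 5 February 1890 CE.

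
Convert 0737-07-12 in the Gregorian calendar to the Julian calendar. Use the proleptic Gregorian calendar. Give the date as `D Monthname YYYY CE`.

8 July 737 CE

The Julian–Gregorian offset here is 4 days (Julian trailing).
12 July 737 Gregorian − 4 days → 8 July 737 Julian.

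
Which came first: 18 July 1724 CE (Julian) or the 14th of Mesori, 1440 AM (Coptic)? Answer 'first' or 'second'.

The two dates have Julian Day Numbers 2350948 and 2350968 respectively.
Since 2350948 < 2350968, the first date comes first.

first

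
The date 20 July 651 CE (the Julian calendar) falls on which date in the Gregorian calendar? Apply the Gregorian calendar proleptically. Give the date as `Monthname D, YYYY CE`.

For dates in this range the Gregorian date is 3 days ahead of the Julian.
20 July 651 Julian + 3 days → 23 July 651 Gregorian.

July 23, 651 CE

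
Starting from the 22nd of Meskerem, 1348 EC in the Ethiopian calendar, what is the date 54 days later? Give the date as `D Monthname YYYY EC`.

16 Hidar 1348 EC

The starting date is JDN 2216234; 2216234 + 54 = 2216288.
JDN 2216288 corresponds to 16 Hidar 1348 EC.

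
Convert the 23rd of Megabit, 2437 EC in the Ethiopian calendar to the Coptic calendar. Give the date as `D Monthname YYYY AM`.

23 Paremhat 2161 AM

Julian Day Number of the source date = 2614172.
Converting JDN 2614172 to the Coptic calendar gives 23 Paremhat 2161 AM.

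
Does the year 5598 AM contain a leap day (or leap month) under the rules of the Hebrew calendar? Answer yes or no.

Hebrew year 5598 is year 12 of its 19-year Metonic cycle; leap years are at positions 3, 6, 8, 11, 14, 17, 19, so it is a common year (12 months).

no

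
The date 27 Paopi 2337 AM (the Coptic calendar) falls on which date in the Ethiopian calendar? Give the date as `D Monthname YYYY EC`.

27 Tikimt 2613 EC

Both dates share Julian Day Number 2678310; in the Ethiopian calendar that is 27 Tikimt 2613 EC.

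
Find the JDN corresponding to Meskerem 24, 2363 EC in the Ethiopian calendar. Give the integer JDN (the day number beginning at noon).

2586964

Equivalently 7 October 2370 (Gregorian).
JDN 2299161 is 15 October 1582 CE (Gregorian); the target day is +287803 days from there, so JDN = 2586964.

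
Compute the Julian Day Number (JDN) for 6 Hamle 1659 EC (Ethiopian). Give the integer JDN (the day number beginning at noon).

In the Gregorian calendar the same day is 10 July 1667.
JDN 2400001 is 17 November 1858 CE (Gregorian), MJD 0; the target day is −69891 days from there, so JDN = 2330110.

2330110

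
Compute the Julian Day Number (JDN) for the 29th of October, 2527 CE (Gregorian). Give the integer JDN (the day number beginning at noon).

JDN 2400001 is 17 November 1858 CE (Gregorian), MJD 0; the target day is +244328 days from there, so JDN = 2644329.

2644329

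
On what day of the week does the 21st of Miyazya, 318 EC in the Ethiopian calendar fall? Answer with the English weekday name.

This is JDN 1840235 (17 April 326 Gregorian).
1840235 ≡ 5 (mod 7); counting from Monday = 0 gives Saturday.

Saturday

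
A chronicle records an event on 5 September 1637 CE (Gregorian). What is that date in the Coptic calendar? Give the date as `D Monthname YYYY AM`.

3 Pi Kogi Enavot 1353 AM

Both dates share Julian Day Number 2319210; in the Coptic calendar that is 3 Pi Kogi Enavot 1353 AM.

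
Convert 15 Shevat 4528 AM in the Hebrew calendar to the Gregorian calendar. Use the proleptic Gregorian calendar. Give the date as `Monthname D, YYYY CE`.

January 13, 768 CE

Both dates share Julian Day Number 2001578; in the Gregorian calendar that is 13 January 768 CE.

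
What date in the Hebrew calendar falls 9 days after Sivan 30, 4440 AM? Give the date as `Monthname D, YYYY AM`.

Tammuz 9, 4440 AM

JDN of Sivan 30, 4440 AM = 1969583.
1969583 + 9 = 1969592.
JDN 1969592 in the Hebrew calendar is Tammuz 9, 4440 AM.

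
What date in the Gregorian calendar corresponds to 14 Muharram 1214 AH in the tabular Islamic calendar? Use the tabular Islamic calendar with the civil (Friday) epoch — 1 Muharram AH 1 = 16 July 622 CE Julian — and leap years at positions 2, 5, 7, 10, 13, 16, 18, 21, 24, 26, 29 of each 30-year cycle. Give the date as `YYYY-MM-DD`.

1799-06-18

Both dates share Julian Day Number 2378300; in the Gregorian calendar that is 18 June 1799 CE.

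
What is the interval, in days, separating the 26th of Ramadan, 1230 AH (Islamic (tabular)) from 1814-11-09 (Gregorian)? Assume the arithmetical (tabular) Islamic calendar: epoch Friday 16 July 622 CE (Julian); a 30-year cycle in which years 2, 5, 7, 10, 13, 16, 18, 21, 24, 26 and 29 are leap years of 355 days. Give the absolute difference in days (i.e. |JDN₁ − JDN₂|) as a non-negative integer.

296

JDN of the first date = 2384218.
JDN of the second date = 2383922.
|2383922 − 2384218| = 296.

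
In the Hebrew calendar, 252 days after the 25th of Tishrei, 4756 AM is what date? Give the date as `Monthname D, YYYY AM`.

Sivan 10, 4756 AM

JDN of the 25th of Tishrei, 4756 AM = 2084746.
2084746 + 252 = 2084998.
JDN 2084998 in the Hebrew calendar is Sivan 10, 4756 AM.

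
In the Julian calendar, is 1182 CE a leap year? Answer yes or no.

no

1182 mod 4 = 2, so it is a common year in the Julian calendar.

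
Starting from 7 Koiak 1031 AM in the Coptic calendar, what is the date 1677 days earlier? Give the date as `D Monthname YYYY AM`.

6 Pashons 1026 AM

Counting 1677 days back from JDN 2201333 reaches JDN 2199656, which is 6 Pashons 1026 AM.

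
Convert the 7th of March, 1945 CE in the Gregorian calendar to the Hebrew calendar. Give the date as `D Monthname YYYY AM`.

22 Adar 5705 AM

Julian Day Number of the source date = 2431522.
Converting JDN 2431522 to the Hebrew calendar gives 22 Adar 5705 AM.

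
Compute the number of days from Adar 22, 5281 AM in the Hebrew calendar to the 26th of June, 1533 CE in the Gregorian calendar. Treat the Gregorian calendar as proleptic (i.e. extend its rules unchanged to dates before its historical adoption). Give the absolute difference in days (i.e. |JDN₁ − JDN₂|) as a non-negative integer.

First date → JDN 2276663; second date → JDN 2281153.
The interval is |2276663 − 2281153| = 4490 days.

4490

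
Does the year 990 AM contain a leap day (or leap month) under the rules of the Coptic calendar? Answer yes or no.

990 mod 4 = 2; in the Coptic calendar a year is leap when year mod 4 = 3, so it is a common year.

no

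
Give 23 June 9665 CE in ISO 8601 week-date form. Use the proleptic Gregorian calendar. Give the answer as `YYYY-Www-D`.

9665-W26-2

The weekday is Tuesday (ISO weekday 2).
That Tuesday belongs to ISO week 26 of ISO year 9665.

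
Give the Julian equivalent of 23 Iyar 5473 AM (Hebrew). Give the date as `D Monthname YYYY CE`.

Julian Day Number of the source date = 2346859.
Converting JDN 2346859 to the Julian calendar gives 8 May 1713 CE.

8 May 1713 CE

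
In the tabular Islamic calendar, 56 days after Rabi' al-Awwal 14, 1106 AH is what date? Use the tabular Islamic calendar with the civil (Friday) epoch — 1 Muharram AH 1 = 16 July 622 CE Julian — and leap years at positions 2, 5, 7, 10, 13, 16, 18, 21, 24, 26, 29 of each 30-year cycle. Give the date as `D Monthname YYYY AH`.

The starting date is JDN 2340087; 2340087 + 56 = 2340143.
JDN 2340143 corresponds to 11 Jumada al-Awwal 1106 AH.

11 Jumada al-Awwal 1106 AH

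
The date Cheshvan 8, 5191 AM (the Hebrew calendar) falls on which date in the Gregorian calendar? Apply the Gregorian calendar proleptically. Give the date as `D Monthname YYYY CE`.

Julian Day Number of the source date = 2243663.
Converting JDN 2243663 to the Gregorian calendar gives 3 November 1430 CE.

3 November 1430 CE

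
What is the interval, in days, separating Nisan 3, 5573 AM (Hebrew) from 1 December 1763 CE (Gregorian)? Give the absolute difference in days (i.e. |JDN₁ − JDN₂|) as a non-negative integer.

18020

First date → JDN 2383337; second date → JDN 2365317.
The interval is |2383337 − 2365317| = 18020 days.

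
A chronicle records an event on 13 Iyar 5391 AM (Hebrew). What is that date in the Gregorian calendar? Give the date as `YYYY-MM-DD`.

Both dates share Julian Day Number 2316905; in the Gregorian calendar that is 15 May 1631 CE.

1631-05-15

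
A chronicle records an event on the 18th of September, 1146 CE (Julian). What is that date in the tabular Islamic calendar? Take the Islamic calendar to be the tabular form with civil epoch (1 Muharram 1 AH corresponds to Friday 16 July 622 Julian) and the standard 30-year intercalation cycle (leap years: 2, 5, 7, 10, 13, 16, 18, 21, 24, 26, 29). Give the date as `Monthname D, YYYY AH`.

The source date corresponds to 25 September 1146 in the proleptic Gregorian calendar (JDN 2139895).
That day falls on 9 Rabi' al-Thani 541 AH in the tabular Islamic calendar.

Rabi' al-Thani 9, 541 AH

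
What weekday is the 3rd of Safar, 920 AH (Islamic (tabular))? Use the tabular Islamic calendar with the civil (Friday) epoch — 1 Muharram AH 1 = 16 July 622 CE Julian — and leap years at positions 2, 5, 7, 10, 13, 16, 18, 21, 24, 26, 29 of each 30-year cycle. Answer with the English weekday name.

Thursday

In the proleptic Gregorian calendar this is 9 April 1514 (JDN 2274135).
JDN 2274135 mod 7 = 3, and JDN 0 was a Monday, so this is a Thursday.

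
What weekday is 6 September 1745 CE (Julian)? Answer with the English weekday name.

Friday

This is JDN 2358668 (17 September 1745 Gregorian).
2358668 ≡ 4 (mod 7); counting from Monday = 0 gives Friday.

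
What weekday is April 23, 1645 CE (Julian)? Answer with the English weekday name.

This is JDN 2322007 (3 May 1645 Gregorian).
2322007 ≡ 2 (mod 7); counting from Monday = 0 gives Wednesday.

Wednesday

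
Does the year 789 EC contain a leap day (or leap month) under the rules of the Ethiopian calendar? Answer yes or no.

789 mod 4 = 1; in the Ethiopian calendar a year is leap when year mod 4 = 3, so it is a common year.

no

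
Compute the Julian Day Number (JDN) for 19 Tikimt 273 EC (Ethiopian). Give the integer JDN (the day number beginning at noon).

1823617

In the proleptic Gregorian calendar the same day is 16 October 280.
JDN 2451545 is 1 January 2000 CE (Gregorian); the target day is −627928 days from there, so JDN = 1823617.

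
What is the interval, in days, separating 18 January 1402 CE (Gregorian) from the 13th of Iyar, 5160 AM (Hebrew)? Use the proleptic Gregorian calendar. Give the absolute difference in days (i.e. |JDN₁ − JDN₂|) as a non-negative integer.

611

JDN of the first date = 2233147.
JDN of the second date = 2232536.
|2232536 − 2233147| = 611.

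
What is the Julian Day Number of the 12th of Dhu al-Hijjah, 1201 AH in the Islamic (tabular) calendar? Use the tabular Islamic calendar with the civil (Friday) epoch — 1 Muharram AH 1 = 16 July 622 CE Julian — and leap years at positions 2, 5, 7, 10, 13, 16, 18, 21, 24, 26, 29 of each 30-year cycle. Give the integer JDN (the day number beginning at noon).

Equivalently 25 September 1787 (Gregorian).
JDN 2400001 is 17 November 1858 CE (Gregorian), MJD 0; the target day is −25985 days from there, so JDN = 2374016.

2374016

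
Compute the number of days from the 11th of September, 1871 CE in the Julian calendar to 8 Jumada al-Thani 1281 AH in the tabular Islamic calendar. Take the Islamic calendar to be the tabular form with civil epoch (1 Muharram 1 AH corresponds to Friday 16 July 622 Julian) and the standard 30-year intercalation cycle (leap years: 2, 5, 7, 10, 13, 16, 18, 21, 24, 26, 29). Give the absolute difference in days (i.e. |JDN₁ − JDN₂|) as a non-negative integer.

2510

JDN of the first date = 2404694.
JDN of the second date = 2402184.
|2402184 − 2404694| = 2510.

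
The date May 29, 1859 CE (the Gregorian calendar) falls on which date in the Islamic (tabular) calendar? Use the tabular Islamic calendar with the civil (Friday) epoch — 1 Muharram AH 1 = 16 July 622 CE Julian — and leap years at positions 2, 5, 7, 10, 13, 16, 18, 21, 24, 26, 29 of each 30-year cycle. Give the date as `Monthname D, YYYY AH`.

Julian Day Number of the source date = 2400194.
Converting JDN 2400194 to the tabular Islamic calendar gives 26 Shawwal 1275 AH.

Shawwal 26, 1275 AH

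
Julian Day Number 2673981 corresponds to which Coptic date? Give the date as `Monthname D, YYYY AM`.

The Gregorian equivalent of JDN 2673981 is 4 January 2609.
In the Coptic calendar that day is Koiak 21, 2325 AM.

Koiak 21, 2325 AM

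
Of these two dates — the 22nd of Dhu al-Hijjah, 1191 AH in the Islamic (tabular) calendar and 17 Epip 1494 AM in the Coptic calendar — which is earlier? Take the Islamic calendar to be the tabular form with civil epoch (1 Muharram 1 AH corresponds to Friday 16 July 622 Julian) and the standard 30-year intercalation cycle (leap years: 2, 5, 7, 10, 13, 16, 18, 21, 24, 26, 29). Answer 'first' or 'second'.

first

The two dates have Julian Day Numbers 2370482 and 2370664 respectively.
Since 2370482 < 2370664, the first date comes first.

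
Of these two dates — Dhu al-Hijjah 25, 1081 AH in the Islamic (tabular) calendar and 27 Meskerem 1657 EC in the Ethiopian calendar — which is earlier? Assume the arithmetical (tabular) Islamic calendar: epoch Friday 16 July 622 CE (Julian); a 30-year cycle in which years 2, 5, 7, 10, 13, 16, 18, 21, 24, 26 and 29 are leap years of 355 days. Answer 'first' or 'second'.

second

First date → JDN 2331505; second date → JDN 2329101.
JDN 2329101 < JDN 2331505, so the second date is earlier.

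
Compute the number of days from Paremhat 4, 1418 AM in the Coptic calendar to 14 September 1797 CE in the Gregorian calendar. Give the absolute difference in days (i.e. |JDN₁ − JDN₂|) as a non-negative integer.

First date → JDN 2342772; second date → JDN 2377658.
The interval is |2342772 − 2377658| = 34886 days.

34886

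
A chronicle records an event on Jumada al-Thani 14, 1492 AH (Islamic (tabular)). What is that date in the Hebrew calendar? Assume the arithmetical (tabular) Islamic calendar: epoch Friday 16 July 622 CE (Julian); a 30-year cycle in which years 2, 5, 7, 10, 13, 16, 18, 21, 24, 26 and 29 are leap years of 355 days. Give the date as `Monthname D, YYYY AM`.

Av 16, 5829 AM

The source date corresponds to 3 August 2069 in the Gregorian calendar (JDN 2476962).
That day falls on 16 Av 5829 AM in the Hebrew calendar.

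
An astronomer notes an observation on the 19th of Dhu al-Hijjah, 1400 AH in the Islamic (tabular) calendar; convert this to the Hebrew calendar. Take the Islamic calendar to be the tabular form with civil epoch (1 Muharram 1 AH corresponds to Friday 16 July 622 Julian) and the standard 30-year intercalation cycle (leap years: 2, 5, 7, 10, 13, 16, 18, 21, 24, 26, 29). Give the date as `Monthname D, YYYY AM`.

Cheshvan 19, 5741 AM

The source date corresponds to 29 October 1980 in the Gregorian calendar (JDN 2444542).
That day falls on 19 Cheshvan 5741 AM in the Hebrew calendar.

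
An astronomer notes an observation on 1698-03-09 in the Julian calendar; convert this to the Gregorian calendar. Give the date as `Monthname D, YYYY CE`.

At this point the Julian calendar is 10 days behind the Gregorian.
9 March 1698 Julian + 10 days → 19 March 1698 Gregorian.

March 19, 1698 CE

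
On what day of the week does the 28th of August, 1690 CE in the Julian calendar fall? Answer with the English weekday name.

This is JDN 2338570 (7 September 1690 Gregorian).
2338570 ≡ 3 (mod 7); counting from Monday = 0 gives Thursday.

Thursday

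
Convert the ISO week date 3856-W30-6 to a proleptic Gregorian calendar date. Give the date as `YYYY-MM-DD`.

ISO week 1 of 3856 is the week containing the first Thursday of 3856.
Week 30, day 6 (Saturday) lands on 3856-07-26.

3856-07-26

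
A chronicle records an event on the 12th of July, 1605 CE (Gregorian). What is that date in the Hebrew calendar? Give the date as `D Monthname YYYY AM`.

Julian Day Number of the source date = 2307467.
Converting JDN 2307467 to the Hebrew calendar gives 26 Tammuz 5365 AM.

26 Tammuz 5365 AM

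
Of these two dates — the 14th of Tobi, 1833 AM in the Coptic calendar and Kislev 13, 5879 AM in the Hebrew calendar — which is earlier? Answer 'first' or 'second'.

Converting both to JDN: 2494301 vs 2494974; the smaller is the first.

first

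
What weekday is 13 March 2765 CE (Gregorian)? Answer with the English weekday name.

2731027 ≡ 5 (mod 7); counting from Monday = 0 gives Saturday.

Saturday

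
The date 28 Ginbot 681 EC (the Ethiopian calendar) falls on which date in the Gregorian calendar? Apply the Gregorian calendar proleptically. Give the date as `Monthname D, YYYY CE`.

May 26, 689 CE

Both dates share Julian Day Number 1972858; in the Gregorian calendar that is 26 May 689 CE.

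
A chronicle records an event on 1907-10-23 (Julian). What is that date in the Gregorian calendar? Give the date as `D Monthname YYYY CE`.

5 November 1907 CE

The Julian–Gregorian offset here is 13 days (Julian trailing).
23 October 1907 Julian + 13 days → 5 November 1907 Gregorian.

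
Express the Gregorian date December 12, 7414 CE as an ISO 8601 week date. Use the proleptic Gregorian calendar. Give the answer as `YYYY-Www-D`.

7414-W50-1

The weekday is Monday (ISO weekday 1).
That Monday belongs to ISO week 50 of ISO year 7414.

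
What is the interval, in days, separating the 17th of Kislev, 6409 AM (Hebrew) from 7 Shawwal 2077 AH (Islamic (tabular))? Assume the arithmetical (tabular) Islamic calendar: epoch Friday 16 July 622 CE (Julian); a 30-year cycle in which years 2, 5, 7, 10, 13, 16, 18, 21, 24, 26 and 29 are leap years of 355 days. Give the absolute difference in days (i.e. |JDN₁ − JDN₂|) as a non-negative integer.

JDN of the first date = 2688551.
JDN of the second date = 2684377.
|2684377 − 2688551| = 4174.

4174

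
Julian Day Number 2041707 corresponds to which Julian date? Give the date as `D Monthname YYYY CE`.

21 November 877 CE

The proleptic Gregorian equivalent of JDN 2041707 is 25 November 877.
In the Julian calendar that day is 21 November 877 CE.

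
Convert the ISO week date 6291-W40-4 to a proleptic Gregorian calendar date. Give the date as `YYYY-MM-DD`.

ISO week 1 of 6291 is the week containing the first Thursday of 6291.
Week 40, day 4 (Thursday) lands on 6291-10-01.

6291-10-01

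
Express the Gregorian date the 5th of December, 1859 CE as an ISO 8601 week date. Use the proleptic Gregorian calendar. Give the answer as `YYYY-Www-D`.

The weekday is Monday (ISO weekday 1).
That Monday belongs to ISO week 49 of ISO year 1859.

1859-W49-1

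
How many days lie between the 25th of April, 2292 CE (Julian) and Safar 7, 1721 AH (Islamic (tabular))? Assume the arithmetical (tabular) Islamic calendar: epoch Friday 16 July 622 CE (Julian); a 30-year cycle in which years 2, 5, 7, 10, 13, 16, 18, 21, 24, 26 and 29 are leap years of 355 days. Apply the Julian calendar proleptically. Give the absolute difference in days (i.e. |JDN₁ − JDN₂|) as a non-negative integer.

339

First date → JDN 2558326; second date → JDN 2557987.
The interval is |2558326 − 2557987| = 339 days.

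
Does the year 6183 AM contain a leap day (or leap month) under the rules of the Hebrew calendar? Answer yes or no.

Hebrew year 6183 is year 8 of its 19-year Metonic cycle; leap years are at positions 3, 6, 8, 11, 14, 17, 19, so it is a leap year (13 months).

yes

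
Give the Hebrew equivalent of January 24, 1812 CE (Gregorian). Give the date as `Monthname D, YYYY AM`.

Shevat 10, 5572 AM

Julian Day Number of the source date = 2382902.
Converting JDN 2382902 to the Hebrew calendar gives 10 Shevat 5572 AM.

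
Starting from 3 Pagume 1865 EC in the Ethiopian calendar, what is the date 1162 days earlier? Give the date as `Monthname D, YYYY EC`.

Sene 27, 1862 EC

Counting 1162 days back from JDN 2405409 reaches JDN 2404247, which is Sene 27, 1862 EC.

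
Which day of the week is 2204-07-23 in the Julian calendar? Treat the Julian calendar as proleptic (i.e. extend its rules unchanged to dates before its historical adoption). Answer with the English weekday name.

This is JDN 2526273 (7 August 2204 Gregorian).
JDN 2526273 mod 7 = 1, and JDN 0 was a Monday, so this is a Tuesday.

Tuesday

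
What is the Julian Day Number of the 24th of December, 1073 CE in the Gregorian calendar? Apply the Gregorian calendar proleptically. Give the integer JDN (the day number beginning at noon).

JDN 2299161 is 15 October 1582 CE (Gregorian); the target day is −185838 days from there, so JDN = 2113323.

2113323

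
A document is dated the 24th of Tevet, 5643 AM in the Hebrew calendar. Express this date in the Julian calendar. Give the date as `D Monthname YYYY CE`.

22 December 1882 CE

Julian Day Number of the source date = 2408814.
Converting JDN 2408814 to the Julian calendar gives 22 December 1882 CE.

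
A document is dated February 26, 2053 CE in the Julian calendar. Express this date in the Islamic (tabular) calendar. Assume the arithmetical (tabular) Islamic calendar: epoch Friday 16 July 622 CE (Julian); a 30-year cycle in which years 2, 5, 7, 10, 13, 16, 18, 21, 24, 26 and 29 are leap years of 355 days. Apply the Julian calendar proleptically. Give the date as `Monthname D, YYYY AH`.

Rajab 21, 1475 AH

Both dates share Julian Day Number 2470973; in the tabular Islamic calendar that is 21 Rajab 1475 AH.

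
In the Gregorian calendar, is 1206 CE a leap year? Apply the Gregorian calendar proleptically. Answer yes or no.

no

1206 is not divisible by 4, so it is a common year.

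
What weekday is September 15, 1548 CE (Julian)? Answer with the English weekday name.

This is JDN 2286723 (25 September 1548 Gregorian).
JDN 2286723 mod 7 = 5, and JDN 0 was a Monday, so this is a Saturday.

Saturday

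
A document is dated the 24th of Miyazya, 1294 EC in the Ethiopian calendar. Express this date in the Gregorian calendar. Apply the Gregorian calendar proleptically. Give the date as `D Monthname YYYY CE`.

27 April 1302 CE

Julian Day Number of the source date = 2196722.
Converting JDN 2196722 to the Gregorian calendar gives 27 April 1302 CE.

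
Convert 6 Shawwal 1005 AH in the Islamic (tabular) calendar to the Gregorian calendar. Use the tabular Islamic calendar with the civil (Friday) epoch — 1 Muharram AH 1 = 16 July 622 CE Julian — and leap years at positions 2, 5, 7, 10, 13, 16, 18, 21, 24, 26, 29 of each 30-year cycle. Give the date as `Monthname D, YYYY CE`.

Both dates share Julian Day Number 2304495; in the Gregorian calendar that is 23 May 1597 CE.

May 23, 1597 CE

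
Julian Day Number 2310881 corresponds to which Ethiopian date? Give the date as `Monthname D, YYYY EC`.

Hidar 10, 1607 EC

JDN 2310881 is 16 November 1614 in the Gregorian calendar.
In the Ethiopian calendar that day is Hidar 10, 1607 EC.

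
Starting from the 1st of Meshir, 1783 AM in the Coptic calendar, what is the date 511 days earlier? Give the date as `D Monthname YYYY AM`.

5 Thout 1782 AM

The starting date is JDN 2476055; 2476055 − 511 = 2475544.
JDN 2475544 corresponds to 5 Thout 1782 AM.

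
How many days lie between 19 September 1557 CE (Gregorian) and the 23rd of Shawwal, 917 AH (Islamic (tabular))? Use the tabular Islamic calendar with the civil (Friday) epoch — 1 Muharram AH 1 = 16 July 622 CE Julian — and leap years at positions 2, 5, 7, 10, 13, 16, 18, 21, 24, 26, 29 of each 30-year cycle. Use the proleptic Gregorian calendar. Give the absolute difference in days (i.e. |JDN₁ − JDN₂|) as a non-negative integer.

First date → JDN 2290004; second date → JDN 2273328.
The interval is |2290004 − 2273328| = 16676 days.

16676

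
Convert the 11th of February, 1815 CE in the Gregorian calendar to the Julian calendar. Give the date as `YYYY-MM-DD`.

The Julian–Gregorian offset here is 12 days (Julian trailing).
11 February 1815 Gregorian − 12 days → 30 January 1815 Julian.

1815-01-30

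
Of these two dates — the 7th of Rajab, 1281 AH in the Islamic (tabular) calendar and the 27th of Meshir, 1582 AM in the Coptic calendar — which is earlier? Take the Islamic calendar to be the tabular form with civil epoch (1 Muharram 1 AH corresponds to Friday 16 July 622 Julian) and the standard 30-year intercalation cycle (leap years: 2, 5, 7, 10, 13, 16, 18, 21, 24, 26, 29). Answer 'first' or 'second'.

first

The two dates have Julian Day Numbers 2402212 and 2402666 respectively.
Since 2402212 < 2402666, the first date comes first.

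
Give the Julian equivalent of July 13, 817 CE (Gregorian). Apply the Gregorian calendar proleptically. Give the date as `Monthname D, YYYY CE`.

At this point the Julian calendar is 4 days behind the Gregorian.
13 July 817 Gregorian − 4 days → 9 July 817 Julian.

July 9, 817 CE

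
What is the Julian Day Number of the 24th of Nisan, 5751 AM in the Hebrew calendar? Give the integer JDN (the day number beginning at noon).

In the Gregorian calendar the same day is 8 April 1991.
JDN 2400001 is 17 November 1858 CE (Gregorian), MJD 0; the target day is +48354 days from there, so JDN = 2448355.

2448355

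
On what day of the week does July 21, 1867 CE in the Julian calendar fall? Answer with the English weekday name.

Friday

This is JDN 2403181 (2 August 1867 Gregorian).
2403181 ≡ 4 (mod 7); counting from Monday = 0 gives Friday.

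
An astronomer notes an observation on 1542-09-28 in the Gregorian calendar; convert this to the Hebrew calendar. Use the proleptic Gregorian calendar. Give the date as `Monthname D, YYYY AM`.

Tishrei 8, 5303 AM

Both dates share Julian Day Number 2284534; in the Hebrew calendar that is 8 Tishrei 5303 AM.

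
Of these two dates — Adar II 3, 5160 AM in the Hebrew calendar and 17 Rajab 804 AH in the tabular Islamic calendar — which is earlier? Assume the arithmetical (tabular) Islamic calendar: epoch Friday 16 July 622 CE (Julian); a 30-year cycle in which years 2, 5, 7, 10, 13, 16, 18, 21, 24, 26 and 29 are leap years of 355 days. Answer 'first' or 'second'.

Converting both to JDN: 2232467 vs 2233189; the smaller is the first.

first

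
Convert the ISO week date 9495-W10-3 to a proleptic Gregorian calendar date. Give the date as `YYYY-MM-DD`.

ISO week 1 of 9495 is the week containing the first Thursday of 9495.
Week 10, day 3 (Wednesday) lands on 9495-03-06.

9495-03-06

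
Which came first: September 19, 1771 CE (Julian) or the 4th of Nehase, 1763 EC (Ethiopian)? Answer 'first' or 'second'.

First date → JDN 2368177; second date → JDN 2368124.
JDN 2368124 < JDN 2368177, so the second date is earlier.

second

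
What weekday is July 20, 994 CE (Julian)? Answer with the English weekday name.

Friday

In the proleptic Gregorian calendar this is 25 July 994 (JDN 2084317).
2084317 ≡ 4 (mod 7); counting from Monday = 0 gives Friday.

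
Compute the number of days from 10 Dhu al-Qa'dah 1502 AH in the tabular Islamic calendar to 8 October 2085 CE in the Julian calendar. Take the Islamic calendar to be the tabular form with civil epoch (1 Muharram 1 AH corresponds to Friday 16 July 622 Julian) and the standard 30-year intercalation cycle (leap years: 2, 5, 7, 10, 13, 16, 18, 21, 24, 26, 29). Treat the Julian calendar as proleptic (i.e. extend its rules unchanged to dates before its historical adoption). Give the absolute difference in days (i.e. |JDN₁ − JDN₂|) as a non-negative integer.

JDN of the first date = 2480648.
JDN of the second date = 2482885.
|2482885 − 2480648| = 2237.

2237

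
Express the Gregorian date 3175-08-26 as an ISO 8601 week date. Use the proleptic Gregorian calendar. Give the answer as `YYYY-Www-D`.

The weekday is Tuesday (ISO weekday 2).
That Tuesday belongs to ISO week 35 of ISO year 3175.

3175-W35-2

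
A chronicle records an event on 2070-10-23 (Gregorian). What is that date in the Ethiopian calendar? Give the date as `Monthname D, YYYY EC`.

Tikimt 13, 2063 EC

Both dates share Julian Day Number 2477408; in the Ethiopian calendar that is 13 Tikimt 2063 EC.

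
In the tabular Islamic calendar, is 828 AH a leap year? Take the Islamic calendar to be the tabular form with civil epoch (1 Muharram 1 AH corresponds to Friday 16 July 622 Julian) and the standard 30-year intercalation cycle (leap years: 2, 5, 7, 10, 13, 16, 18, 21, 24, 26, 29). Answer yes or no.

yes

Year 828 AH is year 18 of its 30-year cycle; leap positions are 2, 5, 7, 10, 13, 16, 18, 21, 24, 26, 29, so it is a leap year (355 days).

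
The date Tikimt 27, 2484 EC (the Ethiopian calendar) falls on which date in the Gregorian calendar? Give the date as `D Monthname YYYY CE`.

10 November 2491 CE

Julian Day Number of the source date = 2631193.
Converting JDN 2631193 to the Gregorian calendar gives 10 November 2491 CE.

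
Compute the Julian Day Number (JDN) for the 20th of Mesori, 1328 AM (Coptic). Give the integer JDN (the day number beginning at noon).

Equivalently 23 August 1612 (Gregorian).
JDN 2400001 is 17 November 1858 CE (Gregorian), MJD 0; the target day is −89935 days from there, so JDN = 2310066.

2310066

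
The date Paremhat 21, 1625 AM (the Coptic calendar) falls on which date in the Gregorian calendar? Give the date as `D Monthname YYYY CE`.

Both dates share Julian Day Number 2418396; in the Gregorian calendar that is 30 March 1909 CE.

30 March 1909 CE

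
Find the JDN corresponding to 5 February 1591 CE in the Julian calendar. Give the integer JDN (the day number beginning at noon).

2302206

In the Gregorian calendar the same day is 15 February 1591.
JDN 2299161 is 15 October 1582 CE (Gregorian); the target day is +3045 days from there, so JDN = 2302206.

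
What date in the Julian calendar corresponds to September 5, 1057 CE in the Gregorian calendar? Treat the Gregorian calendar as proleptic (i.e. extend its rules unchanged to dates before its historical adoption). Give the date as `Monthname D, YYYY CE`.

August 30, 1057 CE

The Julian–Gregorian offset here is 6 days (Julian trailing).
5 September 1057 Gregorian − 6 days → 30 August 1057 Julian.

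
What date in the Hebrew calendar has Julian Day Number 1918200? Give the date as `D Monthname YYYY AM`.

2 Cheshvan 4300 AM

JDN 1918200 is 2 October 539 in the proleptic Gregorian calendar.
In the Hebrew calendar that day is 2 Cheshvan 4300 AM.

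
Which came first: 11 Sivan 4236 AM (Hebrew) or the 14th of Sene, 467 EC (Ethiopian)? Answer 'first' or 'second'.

second

The two dates have Julian Day Numbers 1895058 and 1894710 respectively.
Since 1894710 < 1895058, the second date comes first.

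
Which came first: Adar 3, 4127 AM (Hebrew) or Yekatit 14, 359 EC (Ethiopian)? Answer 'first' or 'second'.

Converting both to JDN: 1855154 vs 1855143; the smaller is the second.

second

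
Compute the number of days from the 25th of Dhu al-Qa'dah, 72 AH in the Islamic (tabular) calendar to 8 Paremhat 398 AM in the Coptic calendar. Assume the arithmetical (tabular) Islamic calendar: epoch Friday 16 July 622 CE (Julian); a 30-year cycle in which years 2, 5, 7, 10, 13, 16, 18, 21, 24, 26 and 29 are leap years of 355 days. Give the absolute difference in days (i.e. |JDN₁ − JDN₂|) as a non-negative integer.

3698

JDN of the first date = 1973919.
JDN of the second date = 1970221.
|1970221 − 1973919| = 3698.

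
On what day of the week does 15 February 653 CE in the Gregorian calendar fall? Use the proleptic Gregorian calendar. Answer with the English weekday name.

JDN 1959609 mod 7 = 1, and JDN 0 was a Monday, so this is a Tuesday.

Tuesday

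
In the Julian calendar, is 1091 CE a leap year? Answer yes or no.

1091 mod 4 = 3, so it is a common year in the Julian calendar.

no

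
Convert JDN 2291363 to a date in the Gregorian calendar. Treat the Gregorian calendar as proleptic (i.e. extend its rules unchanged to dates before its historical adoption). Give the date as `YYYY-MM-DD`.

1561-06-09

Counting from JDN 2299161 = 15 Oct 1582 gives an offset of -7798 days.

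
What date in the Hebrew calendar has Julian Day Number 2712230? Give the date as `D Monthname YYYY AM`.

13 Tishrei 6474 AM

The Gregorian equivalent of JDN 2712230 is 25 September 2713.
In the Hebrew calendar that day is 13 Tishrei 6474 AM.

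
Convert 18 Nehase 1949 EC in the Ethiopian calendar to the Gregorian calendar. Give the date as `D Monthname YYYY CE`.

24 August 1957 CE

Julian Day Number of the source date = 2436075.
Converting JDN 2436075 to the Gregorian calendar gives 24 August 1957 CE.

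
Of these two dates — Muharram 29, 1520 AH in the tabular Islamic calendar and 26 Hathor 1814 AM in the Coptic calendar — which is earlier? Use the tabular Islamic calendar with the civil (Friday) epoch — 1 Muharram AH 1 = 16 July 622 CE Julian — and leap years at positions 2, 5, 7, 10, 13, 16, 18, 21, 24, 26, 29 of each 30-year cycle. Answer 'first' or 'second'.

first

Converting both to JDN: 2486751 vs 2487313; the smaller is the first.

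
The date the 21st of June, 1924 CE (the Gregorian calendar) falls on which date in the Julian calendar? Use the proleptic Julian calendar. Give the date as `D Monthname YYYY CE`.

At this point the Julian calendar is 13 days behind the Gregorian.
21 June 1924 Gregorian − 13 days → 8 June 1924 Julian.

8 June 1924 CE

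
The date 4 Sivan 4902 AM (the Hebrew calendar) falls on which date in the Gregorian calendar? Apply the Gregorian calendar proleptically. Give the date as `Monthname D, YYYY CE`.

Both dates share Julian Day Number 2138323; in the Gregorian calendar that is 6 June 1142 CE.

June 6, 1142 CE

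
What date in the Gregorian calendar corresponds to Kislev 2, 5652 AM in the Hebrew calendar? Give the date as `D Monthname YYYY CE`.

Both dates share Julian Day Number 2412070; in the Gregorian calendar that is 3 December 1891 CE.

3 December 1891 CE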